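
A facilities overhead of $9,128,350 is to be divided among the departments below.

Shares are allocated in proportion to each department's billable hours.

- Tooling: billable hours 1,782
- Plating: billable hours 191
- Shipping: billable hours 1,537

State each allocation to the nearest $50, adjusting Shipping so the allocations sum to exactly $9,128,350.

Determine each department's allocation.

Tooling: $4,634,400 | Plating: $496,750 | Shipping: $3,997,200

Sum of billable hours: 3,510.
Raw shares: Tooling 1,782/3,510 × $9,128,350 = 4,634,393.08; Plating 191/3,510 × $9,128,350 = 496,727.88; Shipping 1,537/3,510 × $9,128,350 = 3,997,229.05.
At nearest $50: Tooling $4,634,400; Plating $496,750; Shipping $3,997,250. Sum = $9,128,400.
Difference $9,128,350 − $9,128,400 = −$50 applied to Shipping: Shipping becomes $3,997,200.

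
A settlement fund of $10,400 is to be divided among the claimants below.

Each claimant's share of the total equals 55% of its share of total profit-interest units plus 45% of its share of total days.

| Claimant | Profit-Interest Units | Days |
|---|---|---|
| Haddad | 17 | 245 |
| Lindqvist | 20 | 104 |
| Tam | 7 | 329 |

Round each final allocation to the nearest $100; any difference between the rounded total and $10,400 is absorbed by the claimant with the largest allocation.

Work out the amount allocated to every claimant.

Profit-interest units total 44; days total 678.
Combined weights (55% profit-interest units + 45% days): Haddad 0.3751; Lindqvist 0.3190; Tam 0.3059.
Raw shares: Haddad 3,901.15; Lindqvist 3,317.88; Tam 3,180.97.
At nearest $100: Haddad $3,900; Lindqvist $3,300; Tam $3,200. Sum = $10,400.
Rounded total matches; no reconciliation needed.

Haddad: $3,900 · Lindqvist: $3,300 · Tam: $3,200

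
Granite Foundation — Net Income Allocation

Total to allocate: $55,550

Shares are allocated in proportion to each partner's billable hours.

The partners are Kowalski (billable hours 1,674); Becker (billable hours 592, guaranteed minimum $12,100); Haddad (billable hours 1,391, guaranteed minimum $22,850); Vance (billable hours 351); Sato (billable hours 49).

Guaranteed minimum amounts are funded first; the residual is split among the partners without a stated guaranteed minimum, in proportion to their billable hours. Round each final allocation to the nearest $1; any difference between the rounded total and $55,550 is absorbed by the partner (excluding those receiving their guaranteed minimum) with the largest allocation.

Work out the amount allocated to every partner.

Kowalski: $16,627 · Becker: $12,100 · Haddad: $22,850 · Vance: $3,486 · Sato: $487

Guaranteed amounts: Becker $12,100; Haddad $22,850. Balance $20,600.
Balance split over remaining billable hours 2,074: Kowalski 16,627.00 → $16,627; Vance 3,486.31 → $3,486; Sato 486.69 → $487.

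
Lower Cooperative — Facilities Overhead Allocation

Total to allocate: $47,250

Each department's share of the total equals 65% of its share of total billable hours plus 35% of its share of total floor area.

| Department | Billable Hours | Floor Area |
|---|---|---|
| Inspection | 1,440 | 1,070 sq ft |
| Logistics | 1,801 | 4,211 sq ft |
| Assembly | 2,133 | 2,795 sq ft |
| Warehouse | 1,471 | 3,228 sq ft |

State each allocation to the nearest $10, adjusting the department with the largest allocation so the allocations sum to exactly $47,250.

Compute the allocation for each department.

Totals — billable hours 6,845, floor area 11,304.
Composite weights (65% billable hours + 35% floor area): Inspection 0.1699; Logistics 0.3014; Assembly 0.2891; Warehouse 0.2396.
Unrounded shares: Inspection 8,026.45; Logistics 14,241.42; Assembly 13,659.48; Warehouse 11,322.65.
At nearest $10: Inspection $8,030; Logistics $14,240; Assembly $13,660; Warehouse $11,320. Sum = $47,250.
Sum already equals the total — no adjustment.

Inspection: $8,030 · Logistics: $14,240 · Assembly: $13,660 · Warehouse: $11,320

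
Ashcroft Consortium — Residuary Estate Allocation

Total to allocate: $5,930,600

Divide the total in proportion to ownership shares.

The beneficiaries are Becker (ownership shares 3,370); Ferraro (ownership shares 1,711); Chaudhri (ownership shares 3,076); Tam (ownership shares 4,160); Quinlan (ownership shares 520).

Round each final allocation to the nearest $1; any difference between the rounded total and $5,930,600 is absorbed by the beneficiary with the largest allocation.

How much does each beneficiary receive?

Becker: $1,556,915; Ferraro: $790,469; Chaudhri: $1,421,089; Tam: $1,921,891; Quinlan: $240,236

Ownership shares total: 12,837.
Proportional shares: Becker 3,370/12,837 × $5,930,600 = 1,556,915.32; Ferraro 1,711/12,837 × $5,930,600 = 790,469.47; Chaudhri 3,076/12,837 × $5,930,600 = 1,421,089.48; Tam 4,160/12,837 × $5,930,600 = 1,921,889.54; Quinlan 520/12,837 × $5,930,600 = 240,236.19.
After rounding ($1): Becker $1,556,915; Ferraro $790,469; Chaudhri $1,421,089; Tam $1,921,890; Quinlan $240,236. Sum = $5,930,599.
Difference $5,930,600 − $5,930,599 = +$1 applied to largest allocation (Tam): Tam becomes $1,921,891.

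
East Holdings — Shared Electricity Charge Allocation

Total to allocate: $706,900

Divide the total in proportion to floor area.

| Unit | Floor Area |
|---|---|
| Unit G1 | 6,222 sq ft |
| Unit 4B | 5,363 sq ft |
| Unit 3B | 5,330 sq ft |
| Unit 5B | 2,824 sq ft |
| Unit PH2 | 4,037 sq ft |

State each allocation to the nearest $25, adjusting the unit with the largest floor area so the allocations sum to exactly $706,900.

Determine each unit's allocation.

Combined floor area = 6,222 + 5,363 + 5,330 + 2,824 + 4,037 = 23,776.
Unrounded shares: Unit G1 184,990.40; Unit 4B 159,450.90; Unit 3B 158,469.76; Unit 5B 83,962.21; Unit PH2 120,026.72.
Rounded to nearest $25: Unit G1 $185,000; Unit 4B $159,450; Unit 3B $158,475; Unit 5B $83,950; Unit PH2 $120,025. Sum = $706,900.
No rounding difference to absorb.

Unit G1: $185,000; Unit 4B: $159,450; Unit 3B: $158,475; Unit 5B: $83,950; Unit PH2: $120,025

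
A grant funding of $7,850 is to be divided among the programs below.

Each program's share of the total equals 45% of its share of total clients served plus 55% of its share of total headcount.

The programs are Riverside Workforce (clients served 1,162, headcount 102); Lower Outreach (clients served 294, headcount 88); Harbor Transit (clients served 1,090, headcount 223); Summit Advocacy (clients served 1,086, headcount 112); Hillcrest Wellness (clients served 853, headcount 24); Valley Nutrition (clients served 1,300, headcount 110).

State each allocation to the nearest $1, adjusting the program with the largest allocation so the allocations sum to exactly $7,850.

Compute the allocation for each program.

Riverside Workforce: $1,378 | Lower Outreach: $756 | Harbor Transit: $2,127 | Summit Advocacy: $1,397 | Hillcrest Wellness: $678 | Valley Nutrition: $1,514

Clients served total 5,785; headcount total 659.
Combined weights (45% clients served + 55% headcount): Riverside Workforce 0.1755; Lower Outreach 0.0963; Harbor Transit 0.2709; Summit Advocacy 0.1780; Hillcrest Wellness 0.0864; Valley Nutrition 0.1929.
Proportional shares: Riverside Workforce 1,377.82; Lower Outreach 756.07; Harbor Transit 2,126.59; Summit Advocacy 1,396.92; Hillcrest Wellness 678.11; Valley Nutrition 1,514.495.
After rounding ($1): Riverside Workforce $1,378; Lower Outreach $756; Harbor Transit $2,127; Summit Advocacy $1,397; Hillcrest Wellness $678; Valley Nutrition $1,514. Sum = $7,850.
No rounding difference to absorb.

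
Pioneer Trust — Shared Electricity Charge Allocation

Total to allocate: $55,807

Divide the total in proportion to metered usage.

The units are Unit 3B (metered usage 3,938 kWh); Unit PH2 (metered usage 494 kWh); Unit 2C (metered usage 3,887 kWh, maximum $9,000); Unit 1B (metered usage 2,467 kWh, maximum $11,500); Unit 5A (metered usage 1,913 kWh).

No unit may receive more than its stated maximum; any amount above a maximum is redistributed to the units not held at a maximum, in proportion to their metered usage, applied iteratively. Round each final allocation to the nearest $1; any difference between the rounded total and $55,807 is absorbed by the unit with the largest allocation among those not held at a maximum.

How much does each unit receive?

Unit 3B: $21,913 · Unit PH2: $2,749 · Unit 2C: $9,000 · Unit 1B: $11,500 · Unit 5A: $10,645

Total metered usage = 12,699.
Unconstrained shares: Unit 3B 17,305.93; Unit PH2 2,170.93; Unit 2C 17,081.80; Unit 1B 10,841.47; Unit 5A 8,406.87.
Held at cap: Unit 2C ($9,000); residual $46,807 reallocated over remaining metered usage 8,812.
Held at cap: Unit 1B ($11,500); residual $35,307 reallocated over remaining metered usage 6,345.
Remaining shares: Unit 3B 21,913.15 → $21,913; Unit PH2 2,748.88 → $2,749; Unit 5A 10,644.96 → $10,645.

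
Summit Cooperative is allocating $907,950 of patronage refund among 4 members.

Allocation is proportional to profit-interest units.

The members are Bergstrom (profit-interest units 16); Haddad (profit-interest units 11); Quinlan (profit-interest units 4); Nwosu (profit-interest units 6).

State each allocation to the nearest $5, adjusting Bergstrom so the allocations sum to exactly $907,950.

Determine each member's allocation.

Sum of profit-interest units: 37.
Proportional shares: Bergstrom 16/37 × $907,950 = 392,627.03; Haddad 11/37 × $907,950 = 269,931.08; Quinlan 4/37 × $907,950 = 98,156.76; Nwosu 6/37 × $907,950 = 147,235.14.
After rounding ($5): Bergstrom $392,625; Haddad $269,930; Quinlan $98,155; Nwosu $147,235. Sum = $907,945.
Difference $907,950 − $907,945 = +$5 applied to Bergstrom: Bergstrom becomes $392,630.

Bergstrom: $392,630 · Haddad: $269,930 · Quinlan: $98,155 · Nwosu: $147,235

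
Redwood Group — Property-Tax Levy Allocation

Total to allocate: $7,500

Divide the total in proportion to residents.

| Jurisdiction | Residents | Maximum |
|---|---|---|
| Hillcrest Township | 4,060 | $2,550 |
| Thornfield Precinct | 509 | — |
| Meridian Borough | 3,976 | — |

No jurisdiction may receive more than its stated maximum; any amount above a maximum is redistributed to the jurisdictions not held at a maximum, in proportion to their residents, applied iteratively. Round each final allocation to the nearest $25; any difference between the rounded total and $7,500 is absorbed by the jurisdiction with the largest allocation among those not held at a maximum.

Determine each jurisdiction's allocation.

Hillcrest Township: $2,550 | Thornfield Precinct: $550 | Meridian Borough: $4,400

Residents total: 8,545.
Unconstrained shares: Hillcrest Township 3,563.49; Thornfield Precinct 446.75; Meridian Borough 3,489.76.
Cap binds for Hillcrest Township ($2,550); balance $4,950 reallocated over remaining residents 4,485.
Redistributed shares: Thornfield Precinct 561.77 → $550; Meridian Borough 4,388.23 → $4,400.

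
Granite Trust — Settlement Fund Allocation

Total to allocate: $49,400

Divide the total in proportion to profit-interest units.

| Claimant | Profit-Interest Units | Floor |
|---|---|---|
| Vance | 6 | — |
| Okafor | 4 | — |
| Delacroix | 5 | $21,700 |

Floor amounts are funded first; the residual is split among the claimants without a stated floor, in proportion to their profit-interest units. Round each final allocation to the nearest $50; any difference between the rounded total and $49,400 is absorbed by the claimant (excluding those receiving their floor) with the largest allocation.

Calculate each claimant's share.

Vance: $16,600; Okafor: $11,100; Delacroix: $21,700

Guaranteed amounts: Delacroix $21,700. Residual $27,700.
Residual split over remaining profit-interest units 10: Vance 16,620.00 → $16,600; Okafor 11,080.00 → $11,100.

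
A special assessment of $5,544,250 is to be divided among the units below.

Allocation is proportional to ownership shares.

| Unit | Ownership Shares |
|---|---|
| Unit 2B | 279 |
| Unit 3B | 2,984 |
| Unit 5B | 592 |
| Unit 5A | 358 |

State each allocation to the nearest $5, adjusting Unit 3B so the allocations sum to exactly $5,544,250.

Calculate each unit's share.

Ownership shares total: 4,213.
Raw shares: Unit 2B 279/4,213 × $5,544,250 = 367,160.16; Unit 3B 2,984/4,213 × $5,544,250 = 3,926,902.92; Unit 5B 592/4,213 × $5,544,250 = 779,063.85; Unit 5A 358/4,213 × $5,544,250 = 471,123.07.
At nearest $5: Unit 2B $367,160; Unit 3B $3,926,905; Unit 5B $779,065; Unit 5A $471,125. Sum = $5,544,255.
Difference $5,544,250 − $5,544,255 = −$5 applied to Unit 3B: Unit 3B becomes $3,926,900.

Unit 2B: $367,160 | Unit 3B: $3,926,900 | Unit 5B: $779,065 | Unit 5A: $471,125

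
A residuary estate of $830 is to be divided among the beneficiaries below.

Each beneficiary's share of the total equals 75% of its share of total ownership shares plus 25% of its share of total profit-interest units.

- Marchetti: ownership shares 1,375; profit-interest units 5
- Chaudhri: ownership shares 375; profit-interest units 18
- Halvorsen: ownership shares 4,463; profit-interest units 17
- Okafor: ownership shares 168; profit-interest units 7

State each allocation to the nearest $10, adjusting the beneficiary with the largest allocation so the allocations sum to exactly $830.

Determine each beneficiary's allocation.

Ownership shares total 6,381; profit-interest units total 47.
Blended shares (75% ownership shares + 25% profit-interest units): Marchetti 0.1882; Chaudhri 0.1398; Halvorsen 0.6150; Okafor 0.0570.
Proportional shares: Marchetti 156.21; Chaudhri 116.05; Halvorsen 510.44; Okafor 47.29.
At nearest $10: Marchetti $160; Chaudhri $120; Halvorsen $510; Okafor $50. Sum = $840.
Difference $830 − $840 = −$10 applied to largest allocation (Halvorsen): Halvorsen becomes $500.

Marchetti: $160 · Chaudhri: $120 · Halvorsen: $500 · Okafor: $50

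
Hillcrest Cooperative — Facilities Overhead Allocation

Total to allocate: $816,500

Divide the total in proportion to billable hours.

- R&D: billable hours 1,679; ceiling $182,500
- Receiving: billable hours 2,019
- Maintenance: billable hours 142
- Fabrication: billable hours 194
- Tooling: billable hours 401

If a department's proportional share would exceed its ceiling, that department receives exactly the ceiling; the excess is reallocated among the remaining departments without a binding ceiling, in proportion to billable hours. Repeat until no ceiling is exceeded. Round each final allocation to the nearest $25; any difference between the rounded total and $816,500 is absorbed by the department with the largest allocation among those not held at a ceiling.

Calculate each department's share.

Combined billable hours = 4,435.
Pro-rata shares before constraints: R&D 309,110.15; Receiving 371,705.41; Maintenance 26,142.73; Fabrication 35,716.12; Tooling 73,825.59.
Capped: R&D ($182,500); residual $634,000 reallocated over remaining billable hours 2,756.
Shares after redistribution: Receiving 464,457.91 → $464,450; Maintenance 32,666.18 → $32,675; Fabrication 44,628.45 → $44,625; Tooling 92,247.46 → $92,250.

R&D: $182,500 | Receiving: $464,450 | Maintenance: $32,675 | Fabrication: $44,625 | Tooling: $92,250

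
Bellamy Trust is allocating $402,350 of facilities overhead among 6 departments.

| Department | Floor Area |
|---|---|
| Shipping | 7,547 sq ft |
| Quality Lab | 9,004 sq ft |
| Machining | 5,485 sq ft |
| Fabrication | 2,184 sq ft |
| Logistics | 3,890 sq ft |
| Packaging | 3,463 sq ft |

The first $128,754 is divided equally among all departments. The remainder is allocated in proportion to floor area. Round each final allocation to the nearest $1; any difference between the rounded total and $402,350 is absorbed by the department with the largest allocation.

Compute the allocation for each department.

Equal tier: $128,754 ÷ 6 = $21,459 apiece.
Remainder $273,596 by floor area (total 31,573): Shipping 65,398.57 → $65,399; Quality Lab 78,024.21 → $78,024; Machining 47,530.30 → $47,530; Fabrication 18,925.46 → $18,925; Logistics 33,708.82 → $33,709; Packaging 30,008.64 → $30,009.
Totals: Shipping $21,459 + $65,399 = $86,858; Quality Lab $21,459 + $78,024 = $99,483; Machining $21,459 + $47,530 = $68,989; Fabrication $21,459 + $18,925 = $40,384; Logistics $21,459 + $33,709 = $55,168; Packaging $21,459 + $30,009 = $51,468.

Shipping: $86,858 · Quality Lab: $99,483 · Machining: $68,989 · Fabrication: $40,384 · Logistics: $55,168 · Packaging: $51,468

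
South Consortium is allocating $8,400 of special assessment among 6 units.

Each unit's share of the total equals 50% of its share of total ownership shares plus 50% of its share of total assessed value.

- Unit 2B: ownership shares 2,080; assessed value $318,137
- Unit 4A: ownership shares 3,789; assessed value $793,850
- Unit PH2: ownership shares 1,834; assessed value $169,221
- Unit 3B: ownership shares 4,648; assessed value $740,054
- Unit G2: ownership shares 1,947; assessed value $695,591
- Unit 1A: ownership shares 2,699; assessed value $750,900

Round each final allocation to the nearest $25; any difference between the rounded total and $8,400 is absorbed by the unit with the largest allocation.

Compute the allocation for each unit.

Unit 2B: $900 | Unit 4A: $1,900 | Unit PH2: $650 | Unit 3B: $2,050 | Unit G2: $1,325 | Unit 1A: $1,575

Totals — ownership shares 16,997, assessed value 3,467,753.
Blended shares (50% ownership shares + 50% assessed value): Unit 2B 0.1071; Unit 4A 0.2259; Unit PH2 0.0783; Unit 3B 0.2434; Unit G2 0.1576; Unit 1A 0.1877.
Raw shares: Unit 2B 899.29; Unit 4A 1,897.75; Unit PH2 658.14; Unit 3B 2,044.86; Unit G2 1,323.58; Unit 1A 1,576.39.
Rounded to nearest $25: Unit 2B $900; Unit 4A $1,900; Unit PH2 $650; Unit 3B $2,050; Unit G2 $1,325; Unit 1A $1,575. Sum = $8,400.
Rounded total matches; no reconciliation needed.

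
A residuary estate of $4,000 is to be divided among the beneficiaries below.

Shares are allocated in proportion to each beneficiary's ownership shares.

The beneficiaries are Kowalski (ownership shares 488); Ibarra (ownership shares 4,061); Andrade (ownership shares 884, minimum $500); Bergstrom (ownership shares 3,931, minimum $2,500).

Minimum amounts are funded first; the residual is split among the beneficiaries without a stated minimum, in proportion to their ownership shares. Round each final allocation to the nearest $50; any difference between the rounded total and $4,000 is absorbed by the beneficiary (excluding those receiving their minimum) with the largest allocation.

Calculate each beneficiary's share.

Guaranteed amounts: Andrade $500; Bergstrom $2,500. Residual $1,000.
Residual split over remaining ownership shares 4,549: Kowalski 107.28 → $100; Ibarra 892.72 → $900.

Kowalski: $100 | Ibarra: $900 | Andrade: $500 | Bergstrom: $2,500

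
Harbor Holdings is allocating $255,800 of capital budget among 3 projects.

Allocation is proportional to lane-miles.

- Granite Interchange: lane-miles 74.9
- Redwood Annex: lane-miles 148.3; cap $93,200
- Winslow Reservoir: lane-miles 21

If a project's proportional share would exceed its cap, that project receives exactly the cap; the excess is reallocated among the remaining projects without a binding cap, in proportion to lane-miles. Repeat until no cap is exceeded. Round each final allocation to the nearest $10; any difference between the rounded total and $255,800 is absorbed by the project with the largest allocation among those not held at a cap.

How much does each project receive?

Lane-miles total: 244.2.
Pro-rata shares before constraints: Granite Interchange 78,457.90; Redwood Annex 155,344.55; Winslow Reservoir 21,997.54.
Held at cap: Redwood Annex ($93,200); residual $162,600 reallocated over remaining lane-miles 95.9.
Shares after redistribution: Granite Interchange 126,994.16 → $126,990; Winslow Reservoir 35,605.84 → $35,610.

Granite Interchange: $126,990 · Redwood Annex: $93,200 · Winslow Reservoir: $35,610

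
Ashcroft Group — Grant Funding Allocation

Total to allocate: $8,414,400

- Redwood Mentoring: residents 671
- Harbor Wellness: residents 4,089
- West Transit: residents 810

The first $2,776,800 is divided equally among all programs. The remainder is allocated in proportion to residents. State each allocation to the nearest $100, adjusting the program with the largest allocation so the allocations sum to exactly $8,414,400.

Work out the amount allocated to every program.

Redwood Mentoring: $1,604,700; Harbor Wellness: $5,064,300; West Transit: $1,745,400

$2,776,800 shared equally gives $925,600 per program.
Remainder $5,637,600 by residents (total 5,570): Redwood Mentoring 679,143.55 → $679,100; Harbor Wellness 4,138,625.92 → $4,138,600; West Transit 819,830.52 → $819,800.
Rounding difference +$100 on remainder applied to Harbor Wellness.
Totals: Redwood Mentoring $925,600 + $679,100 = $1,604,700; Harbor Wellness $925,600 + $4,138,700 = $5,064,300; West Transit $925,600 + $819,800 = $1,745,400.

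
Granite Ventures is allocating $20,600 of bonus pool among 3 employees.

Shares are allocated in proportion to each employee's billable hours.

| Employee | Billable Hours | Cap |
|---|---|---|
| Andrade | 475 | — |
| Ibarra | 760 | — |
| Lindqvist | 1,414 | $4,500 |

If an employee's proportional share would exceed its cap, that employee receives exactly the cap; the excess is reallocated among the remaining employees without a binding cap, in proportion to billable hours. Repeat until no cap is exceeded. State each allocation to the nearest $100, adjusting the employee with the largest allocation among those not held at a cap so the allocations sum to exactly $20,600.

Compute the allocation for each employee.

Andrade: $6,200; Ibarra: $9,900; Lindqvist: $4,500

Total billable hours = 2,649.
Unconstrained shares: Andrade 3,693.85; Ibarra 5,910.15; Lindqvist 10,996.00.
Cap binds for Lindqvist ($4,500); remaining pool $16,100 reallocated over remaining billable hours 1,235.
Redistributed shares: Andrade 6,192.31 → $6,200; Ibarra 9,907.69 → $9,900.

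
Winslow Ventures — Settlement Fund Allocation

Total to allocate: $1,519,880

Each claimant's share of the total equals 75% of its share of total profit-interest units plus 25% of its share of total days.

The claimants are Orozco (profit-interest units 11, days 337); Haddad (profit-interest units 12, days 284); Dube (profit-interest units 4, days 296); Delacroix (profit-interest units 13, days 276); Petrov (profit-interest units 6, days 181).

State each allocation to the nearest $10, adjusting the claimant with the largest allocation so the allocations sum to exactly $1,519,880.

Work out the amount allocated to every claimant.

Totals — profit-interest units 46, days 1,374.
Combined weights (75% profit-interest units + 25% days): Orozco 0.2407; Haddad 0.2473; Dube 0.1191; Delacroix 0.2622; Petrov 0.1308.
Raw shares: Orozco 365,782.14; Haddad 375,906.02; Dube 180,979.32; Delacroix 398,474.33; Petrov 198,738.19.
After rounding ($10): Orozco $365,780; Haddad $375,910; Dube $180,980; Delacroix $398,470; Petrov $198,740. Sum = $1,519,880.
Sum already equals the total — no adjustment.

Orozco: $365,780; Haddad: $375,910; Dube: $180,980; Delacroix: $398,470; Petrov: $198,740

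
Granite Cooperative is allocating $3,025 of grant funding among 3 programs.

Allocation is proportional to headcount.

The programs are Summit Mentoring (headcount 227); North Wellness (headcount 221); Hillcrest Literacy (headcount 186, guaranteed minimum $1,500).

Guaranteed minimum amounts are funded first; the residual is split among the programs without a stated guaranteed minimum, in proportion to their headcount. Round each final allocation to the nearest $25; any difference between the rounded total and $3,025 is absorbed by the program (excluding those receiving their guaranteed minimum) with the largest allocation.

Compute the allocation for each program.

Minimums first: Hillcrest Literacy $1,500. Balance $1,525.
Balance split over remaining headcount 448: Summit Mentoring 772.71 → $775; North Wellness 752.29 → $750.

Summit Mentoring: $775 · North Wellness: $750 · Hillcrest Literacy: $1,500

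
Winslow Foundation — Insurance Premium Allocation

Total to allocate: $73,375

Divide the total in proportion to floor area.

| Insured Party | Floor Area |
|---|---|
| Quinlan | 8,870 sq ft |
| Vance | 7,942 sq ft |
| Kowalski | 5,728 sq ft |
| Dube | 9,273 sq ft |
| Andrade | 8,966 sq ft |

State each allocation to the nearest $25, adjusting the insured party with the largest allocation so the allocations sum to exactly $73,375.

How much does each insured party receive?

Floor area total: 40,779.
Proportional shares: Quinlan 8,870/40,779 × $73,375 = 15,960.08; Vance 7,942/40,779 × $73,375 = 14,290.30; Kowalski 5,728/40,779 × $73,375 = 10,306.58; Dube 9,273/40,779 × $73,375 = 16,685.21; Andrade 8,966/40,779 × $73,375 = 16,132.82.
At nearest $25: Quinlan $15,950; Vance $14,300; Kowalski $10,300; Dube $16,675; Andrade $16,125. Sum = $73,350.
Difference $73,375 − $73,350 = +$25 applied to largest allocation (Dube): Dube becomes $16,700.

Quinlan: $15,950 | Vance: $14,300 | Kowalski: $10,300 | Dube: $16,700 | Andrade: $16,125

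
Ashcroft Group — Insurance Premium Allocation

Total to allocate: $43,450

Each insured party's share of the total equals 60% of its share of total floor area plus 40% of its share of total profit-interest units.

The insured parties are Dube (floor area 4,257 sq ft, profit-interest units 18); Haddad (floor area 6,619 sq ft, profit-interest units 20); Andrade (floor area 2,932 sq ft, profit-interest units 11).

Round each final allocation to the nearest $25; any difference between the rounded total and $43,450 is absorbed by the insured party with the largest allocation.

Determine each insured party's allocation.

Dube: $14,425; Haddad: $19,600; Andrade: $9,425

Floor area total 13,808; profit-interest units total 49.
Blended shares (60% floor area + 40% profit-interest units): Dube 0.3319; Haddad 0.4509; Andrade 0.2172.
Proportional shares: Dube 14,421.86; Haddad 19,590.79; Andrade 9,437.35.
At nearest $25: Dube $14,425; Haddad $19,600; Andrade $9,425. Sum = $43,450.
Rounded total matches; no reconciliation needed.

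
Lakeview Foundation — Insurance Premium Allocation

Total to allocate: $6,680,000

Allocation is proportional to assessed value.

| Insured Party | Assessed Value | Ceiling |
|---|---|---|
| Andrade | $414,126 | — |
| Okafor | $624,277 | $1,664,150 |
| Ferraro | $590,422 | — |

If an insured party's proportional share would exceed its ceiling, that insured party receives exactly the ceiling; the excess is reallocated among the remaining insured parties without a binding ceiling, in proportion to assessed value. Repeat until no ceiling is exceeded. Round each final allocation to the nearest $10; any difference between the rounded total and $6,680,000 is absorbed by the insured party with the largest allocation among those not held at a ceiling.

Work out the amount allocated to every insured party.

Total assessed value = 1,628,825.
Unconstrained shares: Andrade 1,698,378.70; Okafor 2,560,232.29; Ferraro 2,421,389.01.
Cap binds for Okafor ($1,664,150); residual $5,015,850 reallocated over remaining assessed value 1,004,548.
Redistributed shares: Andrade 2,067,789.59 → $2,067,790; Ferraro 2,948,060.41 → $2,948,060.

Andrade: $2,067,790 · Okafor: $1,664,150 · Ferraro: $2,948,060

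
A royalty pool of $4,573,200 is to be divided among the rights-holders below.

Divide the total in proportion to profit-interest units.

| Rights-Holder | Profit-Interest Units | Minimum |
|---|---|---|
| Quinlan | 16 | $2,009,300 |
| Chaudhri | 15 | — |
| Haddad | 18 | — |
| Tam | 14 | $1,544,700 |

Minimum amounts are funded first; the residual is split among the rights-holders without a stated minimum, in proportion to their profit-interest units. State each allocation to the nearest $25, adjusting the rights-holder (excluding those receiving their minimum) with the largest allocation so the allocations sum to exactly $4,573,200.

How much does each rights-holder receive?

Guaranteed amounts: Quinlan $2,009,300; Tam $1,544,700. Remaining pool $1,019,200.
Remaining pool split over remaining profit-interest units 33: Chaudhri 463,272.73 → $463,275; Haddad 555,927.27 → $555,925.

Quinlan: $2,009,300 | Chaudhri: $463,275 | Haddad: $555,925 | Tam: $1,544,700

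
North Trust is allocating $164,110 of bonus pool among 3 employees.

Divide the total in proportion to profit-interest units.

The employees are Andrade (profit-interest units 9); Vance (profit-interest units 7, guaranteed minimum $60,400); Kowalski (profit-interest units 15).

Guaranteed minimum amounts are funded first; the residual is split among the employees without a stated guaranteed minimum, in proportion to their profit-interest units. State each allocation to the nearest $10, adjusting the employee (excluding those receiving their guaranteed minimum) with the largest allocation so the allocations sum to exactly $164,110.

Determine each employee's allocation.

Andrade: $38,890 | Vance: $60,400 | Kowalski: $64,820

Guaranteed amounts: Vance $60,400. Balance $103,710.
Balance split over remaining profit-interest units 24: Andrade 38,891.25 → $38,890; Kowalski 64,818.75 → $64,820.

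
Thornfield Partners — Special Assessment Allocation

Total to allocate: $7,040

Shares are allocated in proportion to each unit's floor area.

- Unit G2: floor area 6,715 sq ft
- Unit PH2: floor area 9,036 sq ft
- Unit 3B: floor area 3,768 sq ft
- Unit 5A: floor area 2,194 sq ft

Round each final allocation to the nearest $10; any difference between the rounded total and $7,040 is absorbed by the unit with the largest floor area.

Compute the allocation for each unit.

Combined floor area = 6,715 + 9,036 + 3,768 + 2,194 = 21,713.
Proportional shares: Unit G2 2,177.20; Unit PH2 2,929.74; Unit 3B 1,221.70; Unit 5A 711.36.
Rounded to nearest $10: Unit G2 $2,180; Unit PH2 $2,930; Unit 3B $1,220; Unit 5A $710. Sum = $7,040.
No rounding difference to absorb.

Unit G2: $2,180 · Unit PH2: $2,930 · Unit 3B: $1,220 · Unit 5A: $710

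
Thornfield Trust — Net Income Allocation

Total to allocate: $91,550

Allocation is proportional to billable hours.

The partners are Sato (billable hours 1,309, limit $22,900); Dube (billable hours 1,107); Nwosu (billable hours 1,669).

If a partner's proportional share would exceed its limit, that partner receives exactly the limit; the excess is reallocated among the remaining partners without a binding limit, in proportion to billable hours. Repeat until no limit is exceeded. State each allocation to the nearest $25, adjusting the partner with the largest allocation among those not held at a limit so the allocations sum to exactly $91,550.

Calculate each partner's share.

Total billable hours = 4,085.
Pro-rata shares before constraints: Sato 29,336.34; Dube 24,809.27; Nwosu 37,404.39.
Capped: Sato ($22,900); balance $68,650 reallocated over remaining billable hours 2,776.
Remaining shares: Dube 27,375.92 → $27,375; Nwosu 41,274.08 → $41,275.

Sato: $22,900; Dube: $27,375; Nwosu: $41,275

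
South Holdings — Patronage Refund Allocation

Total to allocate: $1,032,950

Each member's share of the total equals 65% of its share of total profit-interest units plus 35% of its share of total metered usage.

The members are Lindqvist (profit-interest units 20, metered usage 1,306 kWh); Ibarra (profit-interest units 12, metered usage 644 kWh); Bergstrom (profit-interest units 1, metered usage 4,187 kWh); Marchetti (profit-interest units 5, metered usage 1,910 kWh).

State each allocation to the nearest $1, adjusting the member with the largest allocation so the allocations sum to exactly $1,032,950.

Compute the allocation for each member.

Lindqvist: $412,053 · Ibarra: $240,960 · Bergstrom: $205,781 · Marchetti: $174,156

Profit-interest units total 38; metered usage total 8,047.
Blended shares (65% profit-interest units + 35% metered usage): Lindqvist 0.3989; Ibarra 0.2333; Bergstrom 0.1992; Marchetti 0.1686.
Raw shares: Lindqvist 412,053.09; Ibarra 240,959.96; Bergstrom 205,780.80; Marchetti 174,156.15.
After rounding ($1): Lindqvist $412,053; Ibarra $240,960; Bergstrom $205,781; Marchetti $174,156. Sum = $1,032,950.
Rounded total matches; no reconciliation needed.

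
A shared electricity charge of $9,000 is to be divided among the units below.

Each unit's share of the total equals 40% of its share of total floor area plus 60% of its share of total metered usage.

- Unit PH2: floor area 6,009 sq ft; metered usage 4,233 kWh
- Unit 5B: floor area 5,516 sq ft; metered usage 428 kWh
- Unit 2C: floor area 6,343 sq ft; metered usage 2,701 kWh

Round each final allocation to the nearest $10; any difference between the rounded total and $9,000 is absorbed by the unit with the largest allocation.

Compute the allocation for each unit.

Floor area total 17,868; metered usage total 7,362.
Composite weights (40% floor area + 60% metered usage): Unit PH2 0.4795; Unit 5B 0.1584; Unit 2C 0.3621.
Raw shares: Unit PH2 4,315.57; Unit 5B 1,425.29; Unit 2C 3,259.15.
After rounding ($10): Unit PH2 $4,320; Unit 5B $1,430; Unit 2C $3,260. Sum = $9,010.
Difference $9,000 − $9,010 = −$10 applied to largest allocation (Unit PH2): Unit PH2 becomes $4,310.

Unit PH2: $4,310 | Unit 5B: $1,430 | Unit 2C: $3,260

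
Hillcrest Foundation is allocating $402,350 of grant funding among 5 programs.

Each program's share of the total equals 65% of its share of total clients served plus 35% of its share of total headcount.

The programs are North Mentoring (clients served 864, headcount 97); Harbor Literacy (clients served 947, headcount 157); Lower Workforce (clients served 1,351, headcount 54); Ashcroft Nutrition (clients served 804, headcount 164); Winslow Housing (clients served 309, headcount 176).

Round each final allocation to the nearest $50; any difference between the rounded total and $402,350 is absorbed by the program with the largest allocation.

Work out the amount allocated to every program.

North Mentoring: $73,950; Harbor Literacy: $92,050; Lower Workforce: $94,350; Ashcroft Nutrition: $84,850; Winslow Housing: $57,150

Totals — clients served 4,275, headcount 648.
Combined weights (65% clients served + 35% headcount): North Mentoring 0.1838; Harbor Literacy 0.2288; Lower Workforce 0.2346; Ashcroft Nutrition 0.2108; Winslow Housing 0.1420.
Pro-rata amounts: North Mentoring 73,936.00; Harbor Literacy 92,052.73; Lower Workforce 94,384.02; Ashcroft Nutrition 84,825.79; Winslow Housing 57,151.48.
Rounded to nearest $50: North Mentoring $73,950; Harbor Literacy $92,050; Lower Workforce $94,400; Ashcroft Nutrition $84,850; Winslow Housing $57,150. Sum = $402,400.
Difference $402,350 − $402,400 = −$50 applied to largest allocation (Lower Workforce): Lower Workforce becomes $94,350.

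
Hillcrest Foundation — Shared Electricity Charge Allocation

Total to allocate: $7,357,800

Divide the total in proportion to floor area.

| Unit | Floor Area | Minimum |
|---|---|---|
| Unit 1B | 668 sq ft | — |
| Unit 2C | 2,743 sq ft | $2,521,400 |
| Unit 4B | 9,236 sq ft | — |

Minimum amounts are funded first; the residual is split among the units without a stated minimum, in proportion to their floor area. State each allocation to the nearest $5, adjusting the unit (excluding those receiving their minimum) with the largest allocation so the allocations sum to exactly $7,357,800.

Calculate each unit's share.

Unit 1B: $326,205 | Unit 2C: $2,521,400 | Unit 4B: $4,510,195

Fund the minimums — Unit 2C $2,521,400. Remaining pool $4,836,400.
Remaining pool split over remaining floor area 9,904: Unit 1B 326,203.07 → $326,205; Unit 4B 4,510,196.93 → $4,510,195.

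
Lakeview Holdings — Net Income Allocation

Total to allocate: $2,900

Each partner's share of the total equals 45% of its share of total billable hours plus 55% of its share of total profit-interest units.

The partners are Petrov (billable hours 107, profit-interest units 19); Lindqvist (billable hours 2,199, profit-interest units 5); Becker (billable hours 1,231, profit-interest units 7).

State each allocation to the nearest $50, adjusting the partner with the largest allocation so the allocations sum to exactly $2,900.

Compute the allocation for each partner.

Totals — billable hours 3,537, profit-interest units 31.
Combined weights (45% billable hours + 55% profit-interest units): Petrov 0.3507; Lindqvist 0.3685; Becker 0.2808.
Unrounded shares: Petrov 1,017.06; Lindqvist 1,068.59; Becker 814.35.
At nearest $50: Petrov $1,000; Lindqvist $1,050; Becker $800. Sum = $2,850.
Difference $2,900 − $2,850 = +$50 applied to largest allocation (Lindqvist): Lindqvist becomes $1,100.

Petrov: $1,000 | Lindqvist: $1,100 | Becker: $800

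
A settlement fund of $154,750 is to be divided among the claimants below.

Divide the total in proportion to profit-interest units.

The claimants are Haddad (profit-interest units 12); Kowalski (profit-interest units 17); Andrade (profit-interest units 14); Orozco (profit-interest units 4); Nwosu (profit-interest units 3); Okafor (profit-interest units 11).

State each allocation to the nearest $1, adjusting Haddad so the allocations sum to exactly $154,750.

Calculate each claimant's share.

Haddad: $30,442 · Kowalski: $43,127 · Andrade: $35,516 · Orozco: $10,148 · Nwosu: $7,611 · Okafor: $27,906

Profit-interest units total: 61.
Unrounded shares: Haddad 12/61 × $154,750 = 30,442.62; Kowalski 17/61 × $154,750 = 43,127.05; Andrade 14/61 × $154,750 = 35,516.39; Orozco 4/61 × $154,750 = 10,147.54; Nwosu 3/61 × $154,750 = 7,610.66; Okafor 11/61 × $154,750 = 27,905.74.
At nearest $1: Haddad $30,443; Kowalski $43,127; Andrade $35,516; Orozco $10,148; Nwosu $7,611; Okafor $27,906. Sum = $154,751.
Difference $154,750 − $154,751 = −$1 applied to Haddad: Haddad becomes $30,442.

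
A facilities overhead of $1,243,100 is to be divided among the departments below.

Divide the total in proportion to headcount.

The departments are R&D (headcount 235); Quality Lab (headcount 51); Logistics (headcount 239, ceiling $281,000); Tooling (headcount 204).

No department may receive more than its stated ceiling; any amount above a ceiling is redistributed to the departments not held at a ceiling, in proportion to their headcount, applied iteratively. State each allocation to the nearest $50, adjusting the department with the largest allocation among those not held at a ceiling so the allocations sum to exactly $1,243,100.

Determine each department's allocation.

R&D: $461,400; Quality Lab: $100,150; Logistics: $281,000; Tooling: $400,550

Sum of headcount: 729.
Proportional shares (ignoring caps): R&D 400,724.97; Quality Lab 86,965.84; Logistics 407,545.82; Tooling 347,863.37.
Capped: Logistics ($281,000); balance $962,100 reallocated over remaining headcount 490.
Remaining shares: R&D 461,415.31 → $461,400; Quality Lab 100,136.94 → $100,150; Tooling 400,547.76 → $400,550.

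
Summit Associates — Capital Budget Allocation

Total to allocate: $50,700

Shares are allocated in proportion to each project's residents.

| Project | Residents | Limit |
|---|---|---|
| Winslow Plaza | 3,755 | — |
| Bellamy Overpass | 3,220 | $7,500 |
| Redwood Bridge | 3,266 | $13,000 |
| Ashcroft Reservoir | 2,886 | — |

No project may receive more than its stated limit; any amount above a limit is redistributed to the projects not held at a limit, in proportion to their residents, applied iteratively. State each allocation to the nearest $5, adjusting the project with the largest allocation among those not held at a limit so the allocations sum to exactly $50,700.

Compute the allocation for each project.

Sum of residents: 13,127.
Pro-rata shares before constraints: Winslow Plaza 14,502.82; Bellamy Overpass 12,436.50; Redwood Bridge 12,614.17; Ashcroft Reservoir 11,146.51.
Capped: Bellamy Overpass ($7,500); balance $43,200 reallocated over remaining residents 9,907.
Capped: Redwood Bridge ($13,000); balance $30,200 reallocated over remaining residents 6,641.
Redistributed shares: Winslow Plaza 17,075.89 → $17,075; Ashcroft Reservoir 13,124.11 → $13,125.

Winslow Plaza: $17,075 | Bellamy Overpass: $7,500 | Redwood Bridge: $13,000 | Ashcroft Reservoir: $13,125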